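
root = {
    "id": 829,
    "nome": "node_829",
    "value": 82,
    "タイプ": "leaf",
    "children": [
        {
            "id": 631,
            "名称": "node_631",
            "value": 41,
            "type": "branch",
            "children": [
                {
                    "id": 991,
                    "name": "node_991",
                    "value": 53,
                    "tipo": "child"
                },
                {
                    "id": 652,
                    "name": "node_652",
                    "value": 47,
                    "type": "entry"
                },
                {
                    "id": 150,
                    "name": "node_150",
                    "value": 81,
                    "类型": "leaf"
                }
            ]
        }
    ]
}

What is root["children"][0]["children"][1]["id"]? 652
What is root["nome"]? "node_829"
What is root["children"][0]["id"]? 631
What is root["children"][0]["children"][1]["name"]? "node_652"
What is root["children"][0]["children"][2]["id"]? 150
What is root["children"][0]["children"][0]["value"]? 53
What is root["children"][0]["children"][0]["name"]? "node_991"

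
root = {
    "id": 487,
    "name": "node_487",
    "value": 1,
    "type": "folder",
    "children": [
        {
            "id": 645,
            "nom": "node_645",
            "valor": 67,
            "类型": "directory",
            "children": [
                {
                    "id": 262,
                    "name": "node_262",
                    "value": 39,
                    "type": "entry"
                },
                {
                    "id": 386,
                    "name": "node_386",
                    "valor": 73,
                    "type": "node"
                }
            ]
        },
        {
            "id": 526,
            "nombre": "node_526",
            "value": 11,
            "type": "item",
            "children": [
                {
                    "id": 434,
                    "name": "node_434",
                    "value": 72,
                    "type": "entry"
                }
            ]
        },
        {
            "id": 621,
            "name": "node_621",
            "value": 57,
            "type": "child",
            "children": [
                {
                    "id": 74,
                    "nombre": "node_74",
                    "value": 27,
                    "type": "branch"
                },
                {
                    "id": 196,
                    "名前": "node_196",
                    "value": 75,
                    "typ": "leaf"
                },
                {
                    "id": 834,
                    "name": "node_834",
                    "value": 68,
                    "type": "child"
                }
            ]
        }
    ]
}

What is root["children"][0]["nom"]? "node_645"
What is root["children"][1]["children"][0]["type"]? "entry"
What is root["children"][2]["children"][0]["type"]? "branch"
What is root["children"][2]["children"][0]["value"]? 27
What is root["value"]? 1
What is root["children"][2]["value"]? 57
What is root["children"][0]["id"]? 645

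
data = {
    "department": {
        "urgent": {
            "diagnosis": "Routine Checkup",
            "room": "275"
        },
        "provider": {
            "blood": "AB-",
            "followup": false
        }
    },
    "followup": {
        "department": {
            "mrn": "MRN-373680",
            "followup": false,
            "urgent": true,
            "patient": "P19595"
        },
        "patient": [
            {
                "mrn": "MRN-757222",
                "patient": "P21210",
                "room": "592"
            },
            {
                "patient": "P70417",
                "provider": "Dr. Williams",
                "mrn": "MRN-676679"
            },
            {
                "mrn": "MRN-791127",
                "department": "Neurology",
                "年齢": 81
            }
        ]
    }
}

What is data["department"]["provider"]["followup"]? False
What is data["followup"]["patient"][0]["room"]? "592"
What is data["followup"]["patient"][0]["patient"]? "P21210"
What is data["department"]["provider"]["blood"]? "AB-"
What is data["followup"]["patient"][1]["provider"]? "Dr. Williams"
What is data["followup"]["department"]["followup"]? False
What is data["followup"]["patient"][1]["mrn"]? "MRN-676679"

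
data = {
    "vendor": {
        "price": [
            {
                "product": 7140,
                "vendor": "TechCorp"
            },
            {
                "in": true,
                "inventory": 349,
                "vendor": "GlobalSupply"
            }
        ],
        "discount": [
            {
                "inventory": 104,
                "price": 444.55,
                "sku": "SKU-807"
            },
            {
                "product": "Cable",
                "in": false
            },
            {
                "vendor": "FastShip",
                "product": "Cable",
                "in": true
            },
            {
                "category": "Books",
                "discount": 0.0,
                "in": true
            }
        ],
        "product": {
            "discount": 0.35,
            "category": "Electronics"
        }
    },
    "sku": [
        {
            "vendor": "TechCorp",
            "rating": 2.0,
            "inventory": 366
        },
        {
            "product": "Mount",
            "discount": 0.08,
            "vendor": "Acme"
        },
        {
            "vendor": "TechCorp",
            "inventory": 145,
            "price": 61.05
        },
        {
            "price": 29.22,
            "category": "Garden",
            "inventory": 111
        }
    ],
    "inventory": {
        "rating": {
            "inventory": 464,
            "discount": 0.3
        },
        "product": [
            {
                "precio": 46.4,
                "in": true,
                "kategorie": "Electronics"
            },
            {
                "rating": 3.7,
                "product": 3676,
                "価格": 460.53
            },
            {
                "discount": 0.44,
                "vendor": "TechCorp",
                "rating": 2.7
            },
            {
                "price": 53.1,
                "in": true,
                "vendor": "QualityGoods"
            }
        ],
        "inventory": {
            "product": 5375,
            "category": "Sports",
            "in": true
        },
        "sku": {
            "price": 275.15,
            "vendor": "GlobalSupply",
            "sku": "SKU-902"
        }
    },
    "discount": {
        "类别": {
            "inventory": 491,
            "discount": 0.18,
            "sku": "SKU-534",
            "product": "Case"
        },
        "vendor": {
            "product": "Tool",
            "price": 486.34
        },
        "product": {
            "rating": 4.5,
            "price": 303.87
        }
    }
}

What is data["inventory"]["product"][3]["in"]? True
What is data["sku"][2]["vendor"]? "TechCorp"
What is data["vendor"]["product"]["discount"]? 0.35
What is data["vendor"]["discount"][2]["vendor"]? "FastShip"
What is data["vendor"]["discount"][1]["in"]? False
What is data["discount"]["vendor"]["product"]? "Tool"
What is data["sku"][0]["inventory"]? 366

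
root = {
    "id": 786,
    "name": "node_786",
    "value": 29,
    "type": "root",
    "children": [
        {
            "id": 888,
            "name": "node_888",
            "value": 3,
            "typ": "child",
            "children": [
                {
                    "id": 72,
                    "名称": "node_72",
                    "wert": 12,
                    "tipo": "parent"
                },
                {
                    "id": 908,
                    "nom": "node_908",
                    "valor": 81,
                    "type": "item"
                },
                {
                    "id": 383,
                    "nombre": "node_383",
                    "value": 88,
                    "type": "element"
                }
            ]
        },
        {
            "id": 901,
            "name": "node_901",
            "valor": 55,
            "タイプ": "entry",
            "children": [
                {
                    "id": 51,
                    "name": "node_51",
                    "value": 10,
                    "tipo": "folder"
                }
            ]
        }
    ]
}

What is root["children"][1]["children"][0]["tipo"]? "folder"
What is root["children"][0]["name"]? "node_888"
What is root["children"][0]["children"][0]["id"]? 72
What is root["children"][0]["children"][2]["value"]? 88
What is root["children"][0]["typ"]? "child"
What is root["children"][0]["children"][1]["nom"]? "node_908"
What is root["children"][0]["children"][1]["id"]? 908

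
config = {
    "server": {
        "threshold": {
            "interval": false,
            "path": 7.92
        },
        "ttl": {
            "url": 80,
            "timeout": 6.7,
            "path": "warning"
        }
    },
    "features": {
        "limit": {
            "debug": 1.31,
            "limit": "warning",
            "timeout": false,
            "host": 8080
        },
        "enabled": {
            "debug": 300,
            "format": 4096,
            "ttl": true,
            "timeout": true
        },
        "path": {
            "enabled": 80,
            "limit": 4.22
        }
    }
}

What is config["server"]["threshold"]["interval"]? False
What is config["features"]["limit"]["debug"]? 1.31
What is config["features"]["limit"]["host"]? 8080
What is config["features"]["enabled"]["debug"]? 300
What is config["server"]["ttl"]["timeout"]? 6.7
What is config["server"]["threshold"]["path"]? 7.92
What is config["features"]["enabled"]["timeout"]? True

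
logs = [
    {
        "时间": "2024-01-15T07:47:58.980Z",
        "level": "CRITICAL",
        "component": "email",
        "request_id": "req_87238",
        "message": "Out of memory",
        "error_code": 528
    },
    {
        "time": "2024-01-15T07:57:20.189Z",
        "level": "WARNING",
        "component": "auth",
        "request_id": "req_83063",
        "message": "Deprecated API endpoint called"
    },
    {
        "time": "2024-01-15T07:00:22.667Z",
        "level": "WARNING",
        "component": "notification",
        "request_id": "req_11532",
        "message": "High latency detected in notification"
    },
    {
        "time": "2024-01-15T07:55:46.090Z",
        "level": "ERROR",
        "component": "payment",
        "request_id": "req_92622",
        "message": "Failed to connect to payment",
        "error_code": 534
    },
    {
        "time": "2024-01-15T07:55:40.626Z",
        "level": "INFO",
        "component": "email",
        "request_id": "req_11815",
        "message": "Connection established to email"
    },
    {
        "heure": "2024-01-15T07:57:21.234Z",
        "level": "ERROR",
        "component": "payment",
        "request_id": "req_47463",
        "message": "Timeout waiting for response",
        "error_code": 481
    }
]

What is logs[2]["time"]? "2024-01-15T07:00:22.667Z"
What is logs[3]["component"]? "payment"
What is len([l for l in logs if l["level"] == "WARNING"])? 2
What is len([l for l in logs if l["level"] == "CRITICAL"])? 1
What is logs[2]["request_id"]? "req_11532"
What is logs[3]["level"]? "ERROR"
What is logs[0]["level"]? "CRITICAL"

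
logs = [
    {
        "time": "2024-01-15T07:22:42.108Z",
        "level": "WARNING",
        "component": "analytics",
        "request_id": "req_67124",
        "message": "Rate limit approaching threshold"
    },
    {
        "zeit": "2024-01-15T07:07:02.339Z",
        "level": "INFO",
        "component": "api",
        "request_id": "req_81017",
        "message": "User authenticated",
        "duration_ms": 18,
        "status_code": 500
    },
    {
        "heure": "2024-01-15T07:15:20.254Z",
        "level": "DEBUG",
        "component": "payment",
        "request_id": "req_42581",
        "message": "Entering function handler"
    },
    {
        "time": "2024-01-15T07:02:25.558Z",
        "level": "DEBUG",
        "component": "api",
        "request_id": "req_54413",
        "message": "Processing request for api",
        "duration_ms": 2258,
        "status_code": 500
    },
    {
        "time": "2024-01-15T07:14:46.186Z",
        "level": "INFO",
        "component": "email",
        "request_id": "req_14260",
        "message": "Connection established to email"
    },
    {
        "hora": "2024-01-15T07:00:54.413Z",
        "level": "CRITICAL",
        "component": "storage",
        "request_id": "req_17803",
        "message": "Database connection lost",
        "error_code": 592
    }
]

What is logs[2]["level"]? "DEBUG"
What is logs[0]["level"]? "WARNING"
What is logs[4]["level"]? "INFO"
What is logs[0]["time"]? "2024-01-15T07:22:42.108Z"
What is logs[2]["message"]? "Entering function handler"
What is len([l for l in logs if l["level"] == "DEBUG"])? 2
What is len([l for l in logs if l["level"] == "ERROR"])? 0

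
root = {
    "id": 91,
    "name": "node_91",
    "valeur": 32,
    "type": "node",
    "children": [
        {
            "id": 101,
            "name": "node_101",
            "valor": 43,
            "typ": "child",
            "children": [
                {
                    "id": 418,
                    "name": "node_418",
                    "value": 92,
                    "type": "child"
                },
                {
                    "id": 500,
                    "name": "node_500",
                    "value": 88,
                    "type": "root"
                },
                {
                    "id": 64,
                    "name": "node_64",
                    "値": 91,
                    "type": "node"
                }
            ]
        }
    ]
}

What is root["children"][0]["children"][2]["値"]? 91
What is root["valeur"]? 32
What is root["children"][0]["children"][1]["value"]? 88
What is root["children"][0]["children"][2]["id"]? 64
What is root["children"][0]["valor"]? 43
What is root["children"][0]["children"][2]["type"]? "node"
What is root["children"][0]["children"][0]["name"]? "node_418"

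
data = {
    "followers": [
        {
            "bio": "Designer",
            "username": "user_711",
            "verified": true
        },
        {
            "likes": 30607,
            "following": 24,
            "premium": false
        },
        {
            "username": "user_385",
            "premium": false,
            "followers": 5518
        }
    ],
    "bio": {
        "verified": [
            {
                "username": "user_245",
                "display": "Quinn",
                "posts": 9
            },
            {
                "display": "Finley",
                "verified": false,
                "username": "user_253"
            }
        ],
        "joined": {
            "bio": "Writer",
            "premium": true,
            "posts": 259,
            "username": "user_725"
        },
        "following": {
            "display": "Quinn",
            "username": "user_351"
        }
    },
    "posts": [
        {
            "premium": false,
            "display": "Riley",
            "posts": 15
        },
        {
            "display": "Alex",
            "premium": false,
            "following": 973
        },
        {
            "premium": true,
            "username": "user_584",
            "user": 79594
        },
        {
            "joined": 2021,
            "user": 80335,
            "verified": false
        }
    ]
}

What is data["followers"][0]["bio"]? "Designer"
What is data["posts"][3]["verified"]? False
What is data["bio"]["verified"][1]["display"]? "Finley"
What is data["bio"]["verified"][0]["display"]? "Quinn"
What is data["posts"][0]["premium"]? False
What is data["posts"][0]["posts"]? 15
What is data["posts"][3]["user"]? 80335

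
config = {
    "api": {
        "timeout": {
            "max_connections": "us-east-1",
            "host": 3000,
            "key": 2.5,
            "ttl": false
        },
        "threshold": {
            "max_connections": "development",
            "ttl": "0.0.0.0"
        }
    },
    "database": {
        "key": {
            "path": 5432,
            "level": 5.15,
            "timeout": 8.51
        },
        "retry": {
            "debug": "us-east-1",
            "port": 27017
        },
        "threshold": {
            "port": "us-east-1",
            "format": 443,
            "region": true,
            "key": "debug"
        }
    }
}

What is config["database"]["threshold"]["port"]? "us-east-1"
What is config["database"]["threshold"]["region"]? True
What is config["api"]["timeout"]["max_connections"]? "us-east-1"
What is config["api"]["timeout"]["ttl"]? False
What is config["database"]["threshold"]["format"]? 443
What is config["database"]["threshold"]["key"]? "debug"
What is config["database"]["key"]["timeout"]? 8.51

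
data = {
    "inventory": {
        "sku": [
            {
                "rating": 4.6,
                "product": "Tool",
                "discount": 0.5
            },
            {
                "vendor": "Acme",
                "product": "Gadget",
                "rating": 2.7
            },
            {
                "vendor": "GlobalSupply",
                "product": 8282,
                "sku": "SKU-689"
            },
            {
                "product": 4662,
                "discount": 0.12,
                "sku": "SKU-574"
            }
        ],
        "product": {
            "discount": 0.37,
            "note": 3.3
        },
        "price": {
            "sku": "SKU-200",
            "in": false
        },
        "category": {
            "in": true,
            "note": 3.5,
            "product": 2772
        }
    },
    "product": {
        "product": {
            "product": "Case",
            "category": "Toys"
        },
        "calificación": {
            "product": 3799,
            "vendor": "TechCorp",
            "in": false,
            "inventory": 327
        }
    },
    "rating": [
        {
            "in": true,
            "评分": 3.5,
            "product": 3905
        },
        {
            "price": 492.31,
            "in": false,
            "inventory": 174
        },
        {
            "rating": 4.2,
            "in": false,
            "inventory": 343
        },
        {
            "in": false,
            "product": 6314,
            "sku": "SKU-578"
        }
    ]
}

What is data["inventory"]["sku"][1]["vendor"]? "Acme"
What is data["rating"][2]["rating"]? 4.2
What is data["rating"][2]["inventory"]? 343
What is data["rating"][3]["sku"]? "SKU-578"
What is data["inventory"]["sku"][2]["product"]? 8282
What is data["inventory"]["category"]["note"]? 3.5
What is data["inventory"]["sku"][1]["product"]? "Gadget"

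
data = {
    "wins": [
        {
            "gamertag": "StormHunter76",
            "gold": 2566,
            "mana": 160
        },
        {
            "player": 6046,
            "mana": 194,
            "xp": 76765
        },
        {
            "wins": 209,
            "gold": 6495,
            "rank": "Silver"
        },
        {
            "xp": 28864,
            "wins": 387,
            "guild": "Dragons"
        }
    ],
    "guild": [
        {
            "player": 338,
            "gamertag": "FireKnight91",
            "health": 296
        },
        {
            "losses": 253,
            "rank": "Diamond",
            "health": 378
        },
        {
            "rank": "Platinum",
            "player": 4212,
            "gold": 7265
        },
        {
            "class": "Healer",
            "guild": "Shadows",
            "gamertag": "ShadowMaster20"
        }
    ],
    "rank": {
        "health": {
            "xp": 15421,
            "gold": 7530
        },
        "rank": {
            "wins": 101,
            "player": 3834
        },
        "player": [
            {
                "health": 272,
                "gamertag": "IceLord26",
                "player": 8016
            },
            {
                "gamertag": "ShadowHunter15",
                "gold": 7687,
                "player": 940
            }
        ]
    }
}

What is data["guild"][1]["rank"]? "Diamond"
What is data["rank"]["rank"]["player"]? 3834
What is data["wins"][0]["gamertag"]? "StormHunter76"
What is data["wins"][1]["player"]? 6046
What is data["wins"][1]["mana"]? 194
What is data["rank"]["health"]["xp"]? 15421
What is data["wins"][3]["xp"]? 28864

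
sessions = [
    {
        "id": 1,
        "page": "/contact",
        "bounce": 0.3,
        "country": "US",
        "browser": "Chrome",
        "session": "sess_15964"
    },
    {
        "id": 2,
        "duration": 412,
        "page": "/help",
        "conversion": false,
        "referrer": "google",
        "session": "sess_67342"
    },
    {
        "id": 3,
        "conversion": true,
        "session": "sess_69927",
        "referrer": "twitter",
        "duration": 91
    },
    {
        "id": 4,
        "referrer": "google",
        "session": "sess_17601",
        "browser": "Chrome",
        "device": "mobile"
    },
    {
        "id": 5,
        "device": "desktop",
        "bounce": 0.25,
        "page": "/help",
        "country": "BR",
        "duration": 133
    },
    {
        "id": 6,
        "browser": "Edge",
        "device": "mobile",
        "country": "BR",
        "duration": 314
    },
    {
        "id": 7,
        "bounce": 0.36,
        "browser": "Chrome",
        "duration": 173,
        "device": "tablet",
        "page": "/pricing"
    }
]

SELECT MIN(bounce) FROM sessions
0.25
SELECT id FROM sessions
[1, 2, 3, 4, 5, 6, 7]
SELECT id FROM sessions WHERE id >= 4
[4, 5, 6, 7]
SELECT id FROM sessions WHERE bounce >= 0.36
[7]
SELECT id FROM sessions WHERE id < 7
[1, 2, 3, 4, 5, 6]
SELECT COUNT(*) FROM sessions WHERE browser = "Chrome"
3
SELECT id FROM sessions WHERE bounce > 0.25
[1, 7]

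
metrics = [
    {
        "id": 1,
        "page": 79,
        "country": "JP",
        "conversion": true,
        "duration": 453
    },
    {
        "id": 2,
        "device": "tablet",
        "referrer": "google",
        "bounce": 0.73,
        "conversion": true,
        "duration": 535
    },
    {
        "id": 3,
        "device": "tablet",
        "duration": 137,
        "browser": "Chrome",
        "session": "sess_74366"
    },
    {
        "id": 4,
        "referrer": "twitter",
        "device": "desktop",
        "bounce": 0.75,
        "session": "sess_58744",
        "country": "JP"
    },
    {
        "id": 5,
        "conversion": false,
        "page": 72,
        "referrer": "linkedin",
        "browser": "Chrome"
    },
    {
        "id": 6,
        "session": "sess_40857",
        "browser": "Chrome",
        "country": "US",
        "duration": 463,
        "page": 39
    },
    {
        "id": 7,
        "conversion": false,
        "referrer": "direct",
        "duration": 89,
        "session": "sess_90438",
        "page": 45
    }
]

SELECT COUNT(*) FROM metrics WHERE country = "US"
1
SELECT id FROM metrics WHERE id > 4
[5, 6, 7]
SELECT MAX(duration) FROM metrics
535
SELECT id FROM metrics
[1, 2, 3, 4, 5, 6, 7]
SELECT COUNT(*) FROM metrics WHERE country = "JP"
2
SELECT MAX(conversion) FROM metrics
True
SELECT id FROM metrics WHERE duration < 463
[1, 3, 7]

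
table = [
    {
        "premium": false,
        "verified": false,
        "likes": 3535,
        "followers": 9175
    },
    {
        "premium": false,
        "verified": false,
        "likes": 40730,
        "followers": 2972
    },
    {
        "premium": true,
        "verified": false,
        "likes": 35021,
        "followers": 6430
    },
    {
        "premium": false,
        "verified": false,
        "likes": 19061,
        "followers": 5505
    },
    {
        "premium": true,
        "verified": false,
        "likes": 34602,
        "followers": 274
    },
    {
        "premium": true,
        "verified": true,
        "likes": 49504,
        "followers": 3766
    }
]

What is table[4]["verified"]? False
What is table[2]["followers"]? 6430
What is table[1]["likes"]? 40730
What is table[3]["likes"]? 19061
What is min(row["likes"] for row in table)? 3535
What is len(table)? 6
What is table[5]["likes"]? 49504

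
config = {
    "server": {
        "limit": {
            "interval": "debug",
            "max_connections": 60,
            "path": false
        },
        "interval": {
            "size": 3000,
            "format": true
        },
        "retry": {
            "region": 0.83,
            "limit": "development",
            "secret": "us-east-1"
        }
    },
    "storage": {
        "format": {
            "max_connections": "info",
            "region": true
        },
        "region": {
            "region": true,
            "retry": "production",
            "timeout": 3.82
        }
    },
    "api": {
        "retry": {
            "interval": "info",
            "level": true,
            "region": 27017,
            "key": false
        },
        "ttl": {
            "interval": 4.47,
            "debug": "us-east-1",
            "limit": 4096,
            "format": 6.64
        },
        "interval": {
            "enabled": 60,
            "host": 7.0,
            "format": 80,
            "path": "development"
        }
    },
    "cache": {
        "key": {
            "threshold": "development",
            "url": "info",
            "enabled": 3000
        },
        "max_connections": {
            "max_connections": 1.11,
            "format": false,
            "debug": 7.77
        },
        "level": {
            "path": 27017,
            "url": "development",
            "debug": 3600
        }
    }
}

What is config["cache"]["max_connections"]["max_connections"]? 1.11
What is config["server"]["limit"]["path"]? False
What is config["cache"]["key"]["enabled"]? 3000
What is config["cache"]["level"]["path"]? 27017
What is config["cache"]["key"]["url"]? "info"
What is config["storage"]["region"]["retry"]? "production"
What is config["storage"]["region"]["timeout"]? 3.82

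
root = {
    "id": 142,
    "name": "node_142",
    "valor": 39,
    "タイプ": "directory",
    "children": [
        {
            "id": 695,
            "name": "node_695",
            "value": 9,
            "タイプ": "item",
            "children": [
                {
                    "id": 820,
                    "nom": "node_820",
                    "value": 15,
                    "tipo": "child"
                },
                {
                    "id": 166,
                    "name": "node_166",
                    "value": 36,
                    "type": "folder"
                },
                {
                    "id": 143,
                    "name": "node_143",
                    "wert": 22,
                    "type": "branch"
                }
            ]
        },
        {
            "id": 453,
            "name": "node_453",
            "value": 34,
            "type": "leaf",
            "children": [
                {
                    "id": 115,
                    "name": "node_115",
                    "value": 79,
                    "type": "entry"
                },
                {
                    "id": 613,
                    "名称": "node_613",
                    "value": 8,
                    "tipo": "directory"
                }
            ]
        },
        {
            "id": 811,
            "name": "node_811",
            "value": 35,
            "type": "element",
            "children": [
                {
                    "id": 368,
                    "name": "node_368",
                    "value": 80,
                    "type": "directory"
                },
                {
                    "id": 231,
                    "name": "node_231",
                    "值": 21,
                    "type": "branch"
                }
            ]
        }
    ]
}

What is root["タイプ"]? "directory"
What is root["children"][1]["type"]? "leaf"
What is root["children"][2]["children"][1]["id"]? 231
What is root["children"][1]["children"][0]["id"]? 115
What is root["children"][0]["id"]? 695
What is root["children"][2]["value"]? 35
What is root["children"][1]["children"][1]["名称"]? "node_613"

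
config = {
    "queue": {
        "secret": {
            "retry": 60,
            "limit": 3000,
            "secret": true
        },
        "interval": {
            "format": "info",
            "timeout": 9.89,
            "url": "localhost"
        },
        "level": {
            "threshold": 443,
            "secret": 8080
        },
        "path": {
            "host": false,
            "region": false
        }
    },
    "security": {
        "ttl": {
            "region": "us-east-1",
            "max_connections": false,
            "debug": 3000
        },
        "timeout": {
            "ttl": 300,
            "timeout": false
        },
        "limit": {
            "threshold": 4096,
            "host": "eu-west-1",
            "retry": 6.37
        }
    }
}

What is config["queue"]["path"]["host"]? False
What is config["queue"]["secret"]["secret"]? True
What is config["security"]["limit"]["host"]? "eu-west-1"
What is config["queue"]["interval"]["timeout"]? 9.89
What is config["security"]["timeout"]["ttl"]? 300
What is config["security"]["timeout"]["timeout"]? False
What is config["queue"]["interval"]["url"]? "localhost"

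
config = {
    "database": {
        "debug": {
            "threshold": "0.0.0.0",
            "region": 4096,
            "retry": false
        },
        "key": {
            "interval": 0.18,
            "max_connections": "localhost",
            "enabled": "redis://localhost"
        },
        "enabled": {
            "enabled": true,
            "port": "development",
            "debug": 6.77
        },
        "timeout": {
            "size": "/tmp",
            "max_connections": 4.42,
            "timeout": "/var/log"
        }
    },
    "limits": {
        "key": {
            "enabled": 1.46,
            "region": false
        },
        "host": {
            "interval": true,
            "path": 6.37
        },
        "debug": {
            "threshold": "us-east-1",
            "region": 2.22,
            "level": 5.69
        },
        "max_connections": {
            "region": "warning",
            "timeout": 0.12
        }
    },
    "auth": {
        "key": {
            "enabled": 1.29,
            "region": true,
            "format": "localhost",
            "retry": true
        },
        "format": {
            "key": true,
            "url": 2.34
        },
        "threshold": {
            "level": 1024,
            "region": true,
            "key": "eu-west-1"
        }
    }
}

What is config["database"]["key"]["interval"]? 0.18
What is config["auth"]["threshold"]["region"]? True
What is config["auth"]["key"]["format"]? "localhost"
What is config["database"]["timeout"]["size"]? "/tmp"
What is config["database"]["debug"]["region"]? 4096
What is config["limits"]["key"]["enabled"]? 1.46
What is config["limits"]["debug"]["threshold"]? "us-east-1"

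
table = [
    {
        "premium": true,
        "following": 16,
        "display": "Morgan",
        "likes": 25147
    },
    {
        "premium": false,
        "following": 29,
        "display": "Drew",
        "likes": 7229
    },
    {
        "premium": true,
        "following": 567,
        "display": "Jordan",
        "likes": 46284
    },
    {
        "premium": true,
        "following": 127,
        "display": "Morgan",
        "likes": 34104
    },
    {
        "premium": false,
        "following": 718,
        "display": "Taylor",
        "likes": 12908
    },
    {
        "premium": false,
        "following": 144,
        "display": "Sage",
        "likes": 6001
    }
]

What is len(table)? 6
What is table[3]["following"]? 127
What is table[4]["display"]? "Taylor"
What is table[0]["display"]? "Morgan"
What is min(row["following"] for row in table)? 16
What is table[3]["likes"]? 34104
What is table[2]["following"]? 567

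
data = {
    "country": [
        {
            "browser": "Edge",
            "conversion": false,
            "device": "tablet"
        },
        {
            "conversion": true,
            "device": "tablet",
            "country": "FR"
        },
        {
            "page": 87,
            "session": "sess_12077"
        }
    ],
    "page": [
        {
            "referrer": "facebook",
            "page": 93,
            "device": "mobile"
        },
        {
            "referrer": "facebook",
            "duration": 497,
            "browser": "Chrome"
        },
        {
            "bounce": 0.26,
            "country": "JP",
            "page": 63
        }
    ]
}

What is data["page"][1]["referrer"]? "facebook"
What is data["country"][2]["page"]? 87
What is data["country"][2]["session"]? "sess_12077"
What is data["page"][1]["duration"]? 497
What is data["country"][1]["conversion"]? True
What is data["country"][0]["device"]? "tablet"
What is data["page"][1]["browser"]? "Chrome"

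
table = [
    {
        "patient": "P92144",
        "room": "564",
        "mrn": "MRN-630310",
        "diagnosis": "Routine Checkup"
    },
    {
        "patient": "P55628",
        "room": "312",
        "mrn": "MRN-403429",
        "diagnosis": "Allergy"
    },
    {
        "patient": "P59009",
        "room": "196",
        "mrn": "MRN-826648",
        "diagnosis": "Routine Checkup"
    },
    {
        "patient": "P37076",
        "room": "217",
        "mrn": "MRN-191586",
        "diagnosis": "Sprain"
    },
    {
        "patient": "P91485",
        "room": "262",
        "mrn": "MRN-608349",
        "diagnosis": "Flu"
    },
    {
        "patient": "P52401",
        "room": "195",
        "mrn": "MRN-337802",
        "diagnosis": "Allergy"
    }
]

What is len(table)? 6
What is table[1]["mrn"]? "MRN-403429"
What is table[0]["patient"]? "P92144"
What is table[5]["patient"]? "P52401"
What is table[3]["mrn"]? "MRN-191586"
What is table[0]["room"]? "564"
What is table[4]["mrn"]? "MRN-608349"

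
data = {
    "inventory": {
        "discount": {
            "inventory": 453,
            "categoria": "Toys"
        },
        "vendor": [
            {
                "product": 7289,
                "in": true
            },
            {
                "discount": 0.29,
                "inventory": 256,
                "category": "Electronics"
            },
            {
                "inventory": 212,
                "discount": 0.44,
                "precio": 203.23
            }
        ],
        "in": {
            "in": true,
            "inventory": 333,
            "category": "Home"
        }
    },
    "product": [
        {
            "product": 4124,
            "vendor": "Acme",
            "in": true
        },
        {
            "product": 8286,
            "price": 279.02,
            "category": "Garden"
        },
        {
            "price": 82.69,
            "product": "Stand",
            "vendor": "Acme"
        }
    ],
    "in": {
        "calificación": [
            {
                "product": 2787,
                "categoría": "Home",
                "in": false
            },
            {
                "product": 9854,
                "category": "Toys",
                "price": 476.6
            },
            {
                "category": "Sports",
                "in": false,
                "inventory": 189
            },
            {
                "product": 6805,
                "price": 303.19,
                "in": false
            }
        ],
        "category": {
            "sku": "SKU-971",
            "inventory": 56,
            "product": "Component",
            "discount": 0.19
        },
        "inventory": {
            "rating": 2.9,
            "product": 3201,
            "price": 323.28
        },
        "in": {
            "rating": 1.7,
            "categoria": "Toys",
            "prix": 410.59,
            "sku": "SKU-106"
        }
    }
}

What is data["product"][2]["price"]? 82.69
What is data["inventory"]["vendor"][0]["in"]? True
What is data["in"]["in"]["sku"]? "SKU-106"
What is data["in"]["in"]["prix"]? 410.59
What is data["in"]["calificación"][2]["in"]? False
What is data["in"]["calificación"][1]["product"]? 9854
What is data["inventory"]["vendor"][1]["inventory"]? 256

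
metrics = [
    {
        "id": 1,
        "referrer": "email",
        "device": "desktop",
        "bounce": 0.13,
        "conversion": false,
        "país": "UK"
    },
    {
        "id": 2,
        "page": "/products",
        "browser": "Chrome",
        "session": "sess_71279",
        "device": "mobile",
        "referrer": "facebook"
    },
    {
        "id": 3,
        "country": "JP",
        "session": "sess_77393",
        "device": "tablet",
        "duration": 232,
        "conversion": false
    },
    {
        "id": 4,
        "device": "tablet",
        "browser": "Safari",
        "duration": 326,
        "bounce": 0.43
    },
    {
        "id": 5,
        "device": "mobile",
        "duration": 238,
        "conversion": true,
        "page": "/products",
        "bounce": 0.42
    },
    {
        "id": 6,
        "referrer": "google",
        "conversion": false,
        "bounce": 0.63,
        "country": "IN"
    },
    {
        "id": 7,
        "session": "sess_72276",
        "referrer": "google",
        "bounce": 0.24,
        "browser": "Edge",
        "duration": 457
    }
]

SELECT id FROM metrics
[1, 2, 3, 4, 5, 6, 7]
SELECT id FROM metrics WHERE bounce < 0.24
[1]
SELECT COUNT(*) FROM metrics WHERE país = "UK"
1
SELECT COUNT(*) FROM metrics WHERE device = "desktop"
1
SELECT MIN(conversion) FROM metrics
False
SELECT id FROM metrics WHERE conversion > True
[]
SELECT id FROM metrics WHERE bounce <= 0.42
[1, 5, 7]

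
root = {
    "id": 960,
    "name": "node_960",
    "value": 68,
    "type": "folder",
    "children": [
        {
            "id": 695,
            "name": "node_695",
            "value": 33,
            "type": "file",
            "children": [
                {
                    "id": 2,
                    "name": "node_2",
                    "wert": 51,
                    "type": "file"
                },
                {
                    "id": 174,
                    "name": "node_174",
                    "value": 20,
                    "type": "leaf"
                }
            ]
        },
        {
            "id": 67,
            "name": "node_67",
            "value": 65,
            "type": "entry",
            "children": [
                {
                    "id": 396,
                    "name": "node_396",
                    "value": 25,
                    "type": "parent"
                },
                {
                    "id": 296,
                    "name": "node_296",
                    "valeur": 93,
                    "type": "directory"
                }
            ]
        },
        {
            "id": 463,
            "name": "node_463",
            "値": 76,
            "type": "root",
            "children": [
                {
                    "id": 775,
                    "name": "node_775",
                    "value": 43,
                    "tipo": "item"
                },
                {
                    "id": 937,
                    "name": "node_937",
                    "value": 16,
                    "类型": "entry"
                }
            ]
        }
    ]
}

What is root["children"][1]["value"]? 65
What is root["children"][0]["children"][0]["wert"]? 51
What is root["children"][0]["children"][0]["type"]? "file"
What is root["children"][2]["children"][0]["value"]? 43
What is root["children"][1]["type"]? "entry"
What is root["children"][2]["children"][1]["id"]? 937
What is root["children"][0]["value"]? 33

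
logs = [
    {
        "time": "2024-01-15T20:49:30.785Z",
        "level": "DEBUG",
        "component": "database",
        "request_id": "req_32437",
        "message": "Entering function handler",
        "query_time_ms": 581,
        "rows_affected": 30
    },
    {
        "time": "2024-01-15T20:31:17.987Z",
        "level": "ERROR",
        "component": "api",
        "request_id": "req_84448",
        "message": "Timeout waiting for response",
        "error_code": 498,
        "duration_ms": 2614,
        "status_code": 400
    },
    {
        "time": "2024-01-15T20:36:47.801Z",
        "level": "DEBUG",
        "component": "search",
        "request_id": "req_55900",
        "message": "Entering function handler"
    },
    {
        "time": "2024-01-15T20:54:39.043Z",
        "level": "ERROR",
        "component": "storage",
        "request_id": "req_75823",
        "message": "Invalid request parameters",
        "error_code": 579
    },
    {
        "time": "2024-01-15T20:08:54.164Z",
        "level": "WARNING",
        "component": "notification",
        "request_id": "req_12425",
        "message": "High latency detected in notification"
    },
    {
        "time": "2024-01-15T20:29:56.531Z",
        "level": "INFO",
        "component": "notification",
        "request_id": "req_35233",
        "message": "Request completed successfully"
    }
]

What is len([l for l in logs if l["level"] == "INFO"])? 1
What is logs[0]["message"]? "Entering function handler"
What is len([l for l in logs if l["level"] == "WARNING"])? 1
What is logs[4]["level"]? "WARNING"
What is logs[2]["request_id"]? "req_55900"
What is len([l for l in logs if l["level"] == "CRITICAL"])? 0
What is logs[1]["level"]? "ERROR"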